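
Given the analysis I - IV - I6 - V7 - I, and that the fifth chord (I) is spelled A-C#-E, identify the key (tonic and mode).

I is given as A-C#-E — a major triad with root A.
If A is scale degree 1 and the mode makes that degree carry a major triad, the tonic is A and the mode is major.

A major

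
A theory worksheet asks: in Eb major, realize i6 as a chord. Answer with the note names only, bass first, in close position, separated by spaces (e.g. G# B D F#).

Gb Bb Eb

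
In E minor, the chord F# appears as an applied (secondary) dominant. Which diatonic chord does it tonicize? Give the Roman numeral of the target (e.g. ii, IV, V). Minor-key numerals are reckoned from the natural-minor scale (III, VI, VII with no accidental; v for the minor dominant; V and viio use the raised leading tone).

The chord is a major triad on F#.
A dominant resolves down a perfect fifth: F# → B. In E minor, B is scale degree 5, i.e. V.

V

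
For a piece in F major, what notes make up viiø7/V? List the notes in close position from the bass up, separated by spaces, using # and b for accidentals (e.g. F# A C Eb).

B D F A

The slash marks an applied leading-tone chord: viio of V. In F major, V is C, so the leading tone to it is B, a half step below.
Building a half-diminished seventh chord on B gives B-D-F-A.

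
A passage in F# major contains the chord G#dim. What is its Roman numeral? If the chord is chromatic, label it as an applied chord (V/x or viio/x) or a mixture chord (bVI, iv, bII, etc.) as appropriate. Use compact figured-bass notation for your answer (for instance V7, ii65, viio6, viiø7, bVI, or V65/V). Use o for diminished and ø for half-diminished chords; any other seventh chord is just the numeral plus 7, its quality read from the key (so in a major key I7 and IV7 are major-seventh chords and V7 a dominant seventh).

iio

The pitches G#-B-D form a diminished triad rooted on G#.
G# is the second degree of F# major. This is the diminished supertonic triad, borrowed from the parallel minor.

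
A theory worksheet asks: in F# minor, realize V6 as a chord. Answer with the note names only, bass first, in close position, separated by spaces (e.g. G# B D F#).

E# G# C#

In F# minor, scale degree 5 is C#. The dominant is major (leading tone raised), so V is a major triad.
That chord is spelled C#-E#-G#.
The figured bass 6 indicates first inversion, placing the third (E#) in the bass: E#-G#-C#.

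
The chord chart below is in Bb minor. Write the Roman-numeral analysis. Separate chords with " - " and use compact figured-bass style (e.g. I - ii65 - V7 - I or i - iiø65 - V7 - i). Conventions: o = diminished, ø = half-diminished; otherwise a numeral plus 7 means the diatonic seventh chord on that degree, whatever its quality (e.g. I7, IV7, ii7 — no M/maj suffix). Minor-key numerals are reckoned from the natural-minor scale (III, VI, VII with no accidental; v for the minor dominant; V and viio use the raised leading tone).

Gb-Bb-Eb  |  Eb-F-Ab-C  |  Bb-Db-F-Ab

iv6 - v42 - i7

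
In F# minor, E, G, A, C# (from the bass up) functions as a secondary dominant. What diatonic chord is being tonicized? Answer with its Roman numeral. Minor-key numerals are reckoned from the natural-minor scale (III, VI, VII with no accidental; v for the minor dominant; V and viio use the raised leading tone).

VI

The chord is a dominant seventh chord on A.
A dominant resolves down a perfect fifth: A → D. In F# minor, D is scale degree 6, i.e. VI.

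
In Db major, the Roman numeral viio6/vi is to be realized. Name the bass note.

C

The applied chord viio6/vi is rooted on A: A-C-Eb.
The figure 6 means first inversion — the third is in the bass.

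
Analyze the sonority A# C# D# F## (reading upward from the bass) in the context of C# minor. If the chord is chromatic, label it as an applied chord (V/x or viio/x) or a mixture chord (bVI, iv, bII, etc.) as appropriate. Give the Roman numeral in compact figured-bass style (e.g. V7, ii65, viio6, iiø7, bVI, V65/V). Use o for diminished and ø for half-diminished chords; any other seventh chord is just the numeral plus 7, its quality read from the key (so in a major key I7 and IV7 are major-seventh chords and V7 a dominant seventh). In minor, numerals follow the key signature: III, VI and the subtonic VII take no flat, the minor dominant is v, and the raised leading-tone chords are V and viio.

V43/V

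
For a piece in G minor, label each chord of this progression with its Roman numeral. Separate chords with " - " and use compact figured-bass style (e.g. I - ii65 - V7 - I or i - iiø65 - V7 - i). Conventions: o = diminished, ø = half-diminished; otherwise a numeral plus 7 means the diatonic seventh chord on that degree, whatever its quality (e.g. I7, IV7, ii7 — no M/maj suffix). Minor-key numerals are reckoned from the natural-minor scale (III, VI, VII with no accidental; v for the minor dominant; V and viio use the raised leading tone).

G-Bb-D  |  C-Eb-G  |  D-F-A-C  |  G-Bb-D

i - iv - v7 - i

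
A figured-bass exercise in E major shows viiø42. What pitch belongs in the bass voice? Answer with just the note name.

viiø in E major has root D#; the chord is D#-F#-A-C#.
The figure 42 means third inversion — the seventh is in the bass.

C#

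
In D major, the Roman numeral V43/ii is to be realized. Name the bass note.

F#

The applied chord V43/ii is rooted on B: B-D#-F#-A.
The figure 43 means second inversion — the fifth is in the bass.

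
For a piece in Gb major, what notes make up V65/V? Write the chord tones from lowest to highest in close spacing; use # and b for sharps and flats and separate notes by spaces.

C Eb Gb Ab

The slash means an applied dominant: we want the dominant of V. In Gb major, V is Db major, and its dominant is built on Ab.
Building a dominant seventh chord on Ab gives Ab-C-Eb-Gb.
With the 65 figure the chord is in first inversion; from the bass C upward in close position it reads C-Eb-Gb-Ab.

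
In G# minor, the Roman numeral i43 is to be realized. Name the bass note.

D#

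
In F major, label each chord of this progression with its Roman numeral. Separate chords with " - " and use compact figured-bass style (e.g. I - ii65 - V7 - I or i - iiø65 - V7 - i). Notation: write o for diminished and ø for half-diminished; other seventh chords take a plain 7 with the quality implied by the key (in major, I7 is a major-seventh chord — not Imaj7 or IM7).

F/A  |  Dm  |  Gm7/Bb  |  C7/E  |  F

I6 - vi - ii65 - V65 - I

F/A: major triad on F = scale degree 1 → I6.
Dm: root D is the submediant; minor triad there is vi.
Gm7/Bb has root G, degree 2 in F major, so ii65.
C7/E: root C is the dominant; dominant seventh chord there is V65.
F: root F is the tonic; major triad there is I.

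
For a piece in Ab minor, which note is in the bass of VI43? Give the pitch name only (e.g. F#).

Cb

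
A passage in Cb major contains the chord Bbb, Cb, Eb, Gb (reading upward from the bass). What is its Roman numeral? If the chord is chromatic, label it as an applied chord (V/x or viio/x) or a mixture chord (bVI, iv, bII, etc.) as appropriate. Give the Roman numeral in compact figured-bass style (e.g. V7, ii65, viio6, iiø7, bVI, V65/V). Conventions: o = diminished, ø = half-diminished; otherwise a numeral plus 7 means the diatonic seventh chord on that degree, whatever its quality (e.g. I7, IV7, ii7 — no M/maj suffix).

V42/IV

Stacked in thirds the chord is Cb-Eb-Gb-Bbb: a dominant seventh chord on Cb.
Cb is not a diatonic chord root with this quality in Cb major, but it lies a perfect fifth above Fb (IV), so the chord functions as an applied dominant of IV.
With Bbb in the bass the chord is in third inversion, so the figured bass is 42.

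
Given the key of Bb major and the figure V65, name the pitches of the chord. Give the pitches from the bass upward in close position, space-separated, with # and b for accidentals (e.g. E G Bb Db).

The numeral's case and figure indicate a dominant seventh chord. In Bb major its root, scale degree 5, is F.
Stacking thirds from F gives F-A-C-Eb.
With the 65 figure the chord is in first inversion; from the bass A upward in close position it reads A-C-Eb-F.

A C Eb F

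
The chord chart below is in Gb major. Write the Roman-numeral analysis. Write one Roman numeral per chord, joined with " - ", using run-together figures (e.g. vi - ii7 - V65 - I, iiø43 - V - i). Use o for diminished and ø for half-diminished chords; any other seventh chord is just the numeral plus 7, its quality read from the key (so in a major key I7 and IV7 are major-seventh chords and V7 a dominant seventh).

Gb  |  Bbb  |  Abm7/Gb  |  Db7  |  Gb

I - bIII - ii42 - V7 - I

Gb has root Gb, degree 1 in Gb major, so I.
Bbb: Bbb with this quality isn't in the key; it's bIII, borrowed from the parallel minor.
Abm7/Gb has root Ab, degree 2 in Gb major, so ii42.
Db7: dominant seventh chord on Db = scale degree 5 → V7.
Gb: major triad on Gb = scale degree 1 → I.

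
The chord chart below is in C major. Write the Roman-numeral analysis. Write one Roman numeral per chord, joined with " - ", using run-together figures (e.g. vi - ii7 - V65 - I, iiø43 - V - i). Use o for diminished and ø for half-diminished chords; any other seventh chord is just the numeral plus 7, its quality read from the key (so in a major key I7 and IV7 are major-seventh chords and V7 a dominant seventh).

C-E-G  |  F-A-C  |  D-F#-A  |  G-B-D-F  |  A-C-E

I - IV - V/V - V7 - vi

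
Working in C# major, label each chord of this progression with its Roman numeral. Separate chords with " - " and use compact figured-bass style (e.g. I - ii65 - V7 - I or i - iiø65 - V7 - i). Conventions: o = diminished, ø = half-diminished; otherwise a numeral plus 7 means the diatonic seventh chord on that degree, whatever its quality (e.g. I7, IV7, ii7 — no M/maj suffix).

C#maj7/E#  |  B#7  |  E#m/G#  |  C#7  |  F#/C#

C#maj7/E#: root C# is the tonic; major seventh chord there is I65.
B#7 is the secondary dominant of iii (dominant seventh chord on B#): V7/iii.
E#m/G#: minor triad on E# = scale degree 3 → iii6.
C#7 is the secondary dominant of IV (dominant seventh chord on C#): V7/IV.
F#/C#: root F# is the subdominant; major triad there is IV64.

I65 - V7/iii - iii6 - V7/IV - IV64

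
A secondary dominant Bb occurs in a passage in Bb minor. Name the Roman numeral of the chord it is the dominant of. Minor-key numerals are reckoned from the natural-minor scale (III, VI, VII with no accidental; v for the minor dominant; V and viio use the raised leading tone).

iv

The chord is a major triad on Bb.
A dominant resolves down a perfect fifth: Bb → Eb. In Bb minor, Eb is scale degree 4, i.e. iv.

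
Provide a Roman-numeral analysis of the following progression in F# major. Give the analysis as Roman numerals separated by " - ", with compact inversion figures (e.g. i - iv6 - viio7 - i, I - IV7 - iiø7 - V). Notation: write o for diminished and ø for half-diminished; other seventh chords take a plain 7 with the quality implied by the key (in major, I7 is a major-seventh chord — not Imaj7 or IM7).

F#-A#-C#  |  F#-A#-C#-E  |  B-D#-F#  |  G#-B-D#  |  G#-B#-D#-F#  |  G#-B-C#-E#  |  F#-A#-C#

I - V7/IV - IV - ii - V7/V - V43 - I

F#-A#-C#: root F# is the tonic; major triad there is I.
F#-A#-C#-E is the secondary dominant of IV (dominant seventh chord on F#): V7/IV.
B-D#-F#: root B is the subdominant; major triad there is IV.
G#-B-D#: minor triad on G# = scale degree 2 → ii.
G#-B#-D#-F#: chromatic; G# is V of V, so V7/V.
G#-B-C#-E# has root C#, degree 5 in F# major, so V43.
F#-A#-C# has root F#, degree 1 in F# major, so I.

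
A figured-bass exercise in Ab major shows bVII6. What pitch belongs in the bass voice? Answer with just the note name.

Bb

bVII in Ab major has root Gb; the chord is Gb-Bb-Db.
The figure 6 means first inversion — the third is in the bass.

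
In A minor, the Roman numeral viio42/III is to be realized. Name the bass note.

The applied chord viio42/III is rooted on B: B-D-F-Ab.
The figure 42 means third inversion — the seventh is in the bass.

Ab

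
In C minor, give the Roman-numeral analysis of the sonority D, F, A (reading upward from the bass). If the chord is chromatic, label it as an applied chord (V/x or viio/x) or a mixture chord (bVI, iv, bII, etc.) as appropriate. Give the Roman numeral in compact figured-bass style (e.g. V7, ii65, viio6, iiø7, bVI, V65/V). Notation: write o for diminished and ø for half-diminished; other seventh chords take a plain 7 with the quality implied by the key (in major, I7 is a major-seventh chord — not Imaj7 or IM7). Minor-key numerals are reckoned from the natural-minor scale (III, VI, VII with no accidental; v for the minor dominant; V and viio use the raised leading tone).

Stacked in thirds the chord is D-F-A: a minor triad on D.
D is the second degree of C minor. This is the minor supertonic, borrowed from the parallel major (the Dorian ii).

ii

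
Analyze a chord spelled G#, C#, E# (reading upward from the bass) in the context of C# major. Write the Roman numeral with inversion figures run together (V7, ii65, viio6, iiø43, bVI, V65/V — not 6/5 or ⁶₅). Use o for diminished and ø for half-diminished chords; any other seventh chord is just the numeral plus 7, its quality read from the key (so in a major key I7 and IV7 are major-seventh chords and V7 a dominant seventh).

I64

Stacked in thirds the chord is C#-E#-G#: a major triad on C#.
C# is scale degree 1 in C# major, and a major triad on that degree is written I.
With G# in the bass the chord is in second inversion, so the figured bass is 64.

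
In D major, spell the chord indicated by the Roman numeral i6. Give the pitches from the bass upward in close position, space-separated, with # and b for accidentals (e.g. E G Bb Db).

Scale degree 1 in D major is D; here the chord built on it is altered to a minor triad. i6 is the minor tonic, borrowed from the parallel minor.
So the chord is D-F-A, a minor triad.
The figured bass 6 indicates first inversion, placing the third (F) in the bass: F-A-D.

F A D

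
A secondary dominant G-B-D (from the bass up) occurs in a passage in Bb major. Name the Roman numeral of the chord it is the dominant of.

The chord is a major triad on G.
A dominant resolves down a perfect fifth: G → C. In Bb major, C is scale degree 2, i.e. ii.

ii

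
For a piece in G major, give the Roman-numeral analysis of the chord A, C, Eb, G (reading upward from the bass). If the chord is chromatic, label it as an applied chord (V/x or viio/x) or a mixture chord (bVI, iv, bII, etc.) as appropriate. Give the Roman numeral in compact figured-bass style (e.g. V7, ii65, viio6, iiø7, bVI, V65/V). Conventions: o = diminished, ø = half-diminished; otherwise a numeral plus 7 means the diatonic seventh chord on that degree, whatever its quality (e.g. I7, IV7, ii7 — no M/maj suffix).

iiø7

Stacked in thirds the chord is A-C-Eb-G: a half-diminished seventh chord on A.
A is the second degree of G major. This is the half-diminished supertonic seventh, borrowed from the parallel minor.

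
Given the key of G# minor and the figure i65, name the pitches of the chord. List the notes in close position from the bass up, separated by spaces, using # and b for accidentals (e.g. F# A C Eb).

B D# F# G#

In G# minor, scale degree 1 is G#, and the diatonic chord built there is a minor seventh chord.
That chord is spelled G#-B-D#-F#.
The figured bass 65 indicates first inversion, placing the third (B) in the bass: B-D#-F#-G#.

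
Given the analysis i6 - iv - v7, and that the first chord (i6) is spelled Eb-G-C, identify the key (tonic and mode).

C minor

The chord Cm/Eb is a minor triad rooted on C; its label is i6.
If C is scale degree 1 and the mode makes that degree carry a minor triad, the tonic is C and the mode is minor.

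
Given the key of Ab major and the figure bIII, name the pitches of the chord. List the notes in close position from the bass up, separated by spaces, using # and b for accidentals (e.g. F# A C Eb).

bIII is a major triad on the lowered third degree, borrowed from the parallel minor. In Ab major that root is Cb.
So the chord is Cb-Eb-Gb.

Cb Eb Gb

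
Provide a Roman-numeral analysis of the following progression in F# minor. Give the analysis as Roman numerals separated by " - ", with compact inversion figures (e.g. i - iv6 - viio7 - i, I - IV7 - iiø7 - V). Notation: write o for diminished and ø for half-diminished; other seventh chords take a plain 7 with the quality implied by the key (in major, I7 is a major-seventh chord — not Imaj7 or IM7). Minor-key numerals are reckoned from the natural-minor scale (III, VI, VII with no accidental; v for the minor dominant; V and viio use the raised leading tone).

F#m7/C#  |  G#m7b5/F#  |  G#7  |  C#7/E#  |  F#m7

F#m7/C#: root F# is the tonic; minor seventh chord there is i43.
G#m7b5/F# has root G#, degree 2 in F# minor, so iiø42.
G#7: a dominant seventh chord on G#, the applied dominant of V → V7/V.
C#7/E#: root C# is the dominant; dominant seventh chord there is V65.
F#m7: minor seventh chord on F# = scale degree 1 → i7.

i43 - iiø42 - V7/V - V65 - i7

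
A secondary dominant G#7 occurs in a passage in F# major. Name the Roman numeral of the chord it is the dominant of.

The chord is a dominant seventh chord on G#.
A dominant resolves down a perfect fifth: G# → C#. In F# major, C# is scale degree 5, i.e. V.

V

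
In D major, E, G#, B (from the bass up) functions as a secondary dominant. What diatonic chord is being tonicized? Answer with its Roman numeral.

The chord is a major triad on E.
A dominant resolves down a perfect fifth: E → A. In D major, A is scale degree 5, i.e. V.

V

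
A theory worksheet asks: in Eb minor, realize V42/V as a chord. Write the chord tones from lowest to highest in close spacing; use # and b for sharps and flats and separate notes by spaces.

Eb F A C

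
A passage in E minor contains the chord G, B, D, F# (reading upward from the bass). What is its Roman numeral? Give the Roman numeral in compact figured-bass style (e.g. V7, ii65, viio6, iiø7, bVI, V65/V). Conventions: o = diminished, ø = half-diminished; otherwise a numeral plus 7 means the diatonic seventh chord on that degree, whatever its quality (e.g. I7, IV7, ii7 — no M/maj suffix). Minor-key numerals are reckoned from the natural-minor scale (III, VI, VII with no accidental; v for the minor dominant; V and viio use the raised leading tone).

Stacked in thirds the chord is G-B-D-F#: a major seventh chord on G.
G is scale degree 3 in E minor, and a major seventh chord on that degree is written III7.

III7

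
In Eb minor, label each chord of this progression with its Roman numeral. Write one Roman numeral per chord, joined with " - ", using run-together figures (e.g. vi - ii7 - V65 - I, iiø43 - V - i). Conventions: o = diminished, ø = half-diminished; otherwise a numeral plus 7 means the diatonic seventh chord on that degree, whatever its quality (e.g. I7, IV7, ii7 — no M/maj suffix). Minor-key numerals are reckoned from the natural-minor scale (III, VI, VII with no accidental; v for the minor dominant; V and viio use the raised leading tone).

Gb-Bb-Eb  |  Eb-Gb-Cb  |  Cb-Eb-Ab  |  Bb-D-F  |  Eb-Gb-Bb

Gb-Bb-Eb: root Eb is the tonic; minor triad there is i6.
Eb-Gb-Cb has root Cb, degree 6 in Eb minor, so VI6.
Cb-Eb-Ab has root Ab, degree 4 in Eb minor, so iv6.
Bb-D-F has root Bb, degree 5 in Eb minor, so V.
Eb-Gb-Bb: root Eb is the tonic; minor triad there is i.

i6 - VI6 - iv6 - V - i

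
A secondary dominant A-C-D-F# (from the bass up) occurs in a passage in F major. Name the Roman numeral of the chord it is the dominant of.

ii

The chord is a dominant seventh chord on D.
A dominant resolves down a perfect fifth: D → G. In F major, G is scale degree 2, i.e. ii.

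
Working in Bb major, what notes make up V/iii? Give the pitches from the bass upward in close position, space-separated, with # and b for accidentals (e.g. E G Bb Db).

A C# E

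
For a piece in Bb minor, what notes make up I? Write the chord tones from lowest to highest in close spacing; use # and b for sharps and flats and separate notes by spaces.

Bb D F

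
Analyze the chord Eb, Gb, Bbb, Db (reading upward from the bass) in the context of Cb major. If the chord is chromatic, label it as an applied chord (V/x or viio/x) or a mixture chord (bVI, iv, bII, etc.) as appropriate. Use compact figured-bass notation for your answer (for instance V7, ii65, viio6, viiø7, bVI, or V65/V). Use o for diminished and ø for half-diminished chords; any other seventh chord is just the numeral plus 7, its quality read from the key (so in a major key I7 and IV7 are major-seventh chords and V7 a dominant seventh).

viiø7/IV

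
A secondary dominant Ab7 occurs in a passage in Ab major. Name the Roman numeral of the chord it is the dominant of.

The chord is a dominant seventh chord on Ab.
A dominant resolves down a perfect fifth: Ab → Db. In Ab major, Db is scale degree 4, i.e. IV.

IV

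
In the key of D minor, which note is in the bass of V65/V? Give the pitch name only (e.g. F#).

The applied chord V65/V is rooted on E: E-G#-B-D.
The figure 65 means first inversion — the third is in the bass.

G#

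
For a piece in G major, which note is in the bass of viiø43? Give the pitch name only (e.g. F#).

C

viiø in G major has root F#; the chord is F#-A-C-E.
The figure 43 means second inversion — the fifth is in the bass.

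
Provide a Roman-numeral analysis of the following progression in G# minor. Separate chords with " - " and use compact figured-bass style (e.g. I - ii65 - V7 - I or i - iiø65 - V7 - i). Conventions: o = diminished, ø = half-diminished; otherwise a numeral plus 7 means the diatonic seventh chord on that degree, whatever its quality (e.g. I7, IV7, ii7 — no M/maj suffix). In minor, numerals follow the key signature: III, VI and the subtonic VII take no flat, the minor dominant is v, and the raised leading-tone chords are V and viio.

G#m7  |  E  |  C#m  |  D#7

G#m7: minor seventh chord on G# = scale degree 1 → i7.
E: root E is the submediant; major triad there is VI.
C#m: root C# is the subdominant; minor triad there is iv.
D#7 has root D#, degree 5 in G# minor, so V7.

i7 - VI - iv - V7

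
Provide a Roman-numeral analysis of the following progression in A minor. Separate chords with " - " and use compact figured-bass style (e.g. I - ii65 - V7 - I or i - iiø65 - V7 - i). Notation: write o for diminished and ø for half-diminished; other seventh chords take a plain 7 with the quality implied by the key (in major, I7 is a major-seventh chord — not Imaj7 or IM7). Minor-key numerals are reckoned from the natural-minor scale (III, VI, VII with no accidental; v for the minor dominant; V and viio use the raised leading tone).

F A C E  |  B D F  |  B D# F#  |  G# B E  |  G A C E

VI7 - iio - V/V - V6 - i42

F-A-C-E: root F is the submediant; major seventh chord there is VI7.
B-D-F has root B, degree 2 in A minor, so iio.
B-D#-F# is the secondary dominant of V (major triad on B): V/V.
G#-B-E: major triad on E = scale degree 5 → V6.
G-A-C-E: root A is the tonic; minor seventh chord there is i42.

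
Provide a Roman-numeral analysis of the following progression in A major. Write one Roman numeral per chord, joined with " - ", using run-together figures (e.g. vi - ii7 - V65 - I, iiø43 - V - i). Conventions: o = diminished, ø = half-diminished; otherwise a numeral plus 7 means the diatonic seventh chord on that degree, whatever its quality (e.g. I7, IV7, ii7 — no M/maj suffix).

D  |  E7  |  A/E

IV - V7 - I64

D: root D is the subdominant; major triad there is IV.
E7 has root E, degree 5 in A major, so V7.
A/E: root A is the tonic; major triad there is I64.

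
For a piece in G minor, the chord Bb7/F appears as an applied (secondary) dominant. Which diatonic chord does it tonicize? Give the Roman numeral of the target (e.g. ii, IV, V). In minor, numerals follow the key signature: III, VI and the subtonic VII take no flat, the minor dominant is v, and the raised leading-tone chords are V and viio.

VI

The chord is a dominant seventh chord on Bb.
A dominant resolves down a perfect fifth: Bb → Eb. In G minor, Eb is scale degree 6, i.e. VI.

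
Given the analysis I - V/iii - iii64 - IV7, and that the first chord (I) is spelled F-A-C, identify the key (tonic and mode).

I is given as F-A-C — a major triad with root F.
If F is scale degree 1 and the mode makes that degree carry a major triad, the tonic is F and the mode is major.

F major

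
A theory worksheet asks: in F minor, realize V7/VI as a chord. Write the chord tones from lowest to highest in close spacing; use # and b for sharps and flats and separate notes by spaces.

Ab C Eb Gb

V7/VI is a secondary dominant — the dominant seventh of VI. VI in F minor is Db, so the applied chord's root is Ab, a perfect fifth above.
Building a dominant seventh chord on Ab gives Ab-C-Eb-Gb.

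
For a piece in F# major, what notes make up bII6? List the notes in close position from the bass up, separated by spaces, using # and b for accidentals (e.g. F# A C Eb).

bII6 is the Neapolitan sixth — a major triad on the lowered second degree, here in its customary first inversion. In F# major that root is G.
So the chord is G-B-D, a major triad.
With the 6 figure the chord is in first inversion; from the bass B upward in close position it reads B-D-G.

B D G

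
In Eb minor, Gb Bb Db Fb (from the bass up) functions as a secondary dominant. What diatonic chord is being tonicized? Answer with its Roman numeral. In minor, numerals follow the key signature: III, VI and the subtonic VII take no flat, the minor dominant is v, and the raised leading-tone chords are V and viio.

VI

The chord is a dominant seventh chord on Gb.
A dominant resolves down a perfect fifth: Gb → Cb. In Eb minor, Cb is scale degree 6, i.e. VI.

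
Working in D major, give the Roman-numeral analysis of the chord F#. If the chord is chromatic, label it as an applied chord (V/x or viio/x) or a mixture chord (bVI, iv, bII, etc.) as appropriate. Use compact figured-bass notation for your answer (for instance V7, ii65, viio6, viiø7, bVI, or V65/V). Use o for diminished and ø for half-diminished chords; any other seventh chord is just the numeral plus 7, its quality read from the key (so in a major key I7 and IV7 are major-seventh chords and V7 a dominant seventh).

Stacked in thirds the chord is F#-A#-C#: a major triad on F#.
F# is not a diatonic chord root with this quality in D major, but it lies a perfect fifth above B (vi), so the chord functions as an applied dominant of vi.

V/vi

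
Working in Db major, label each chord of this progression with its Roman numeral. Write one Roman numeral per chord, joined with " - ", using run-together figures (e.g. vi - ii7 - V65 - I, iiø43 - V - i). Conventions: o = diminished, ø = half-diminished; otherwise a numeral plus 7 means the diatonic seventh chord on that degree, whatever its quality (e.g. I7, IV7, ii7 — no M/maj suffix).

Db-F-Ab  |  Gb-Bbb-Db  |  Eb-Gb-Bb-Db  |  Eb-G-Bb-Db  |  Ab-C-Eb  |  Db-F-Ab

I - iv - ii7 - V7/V - V - I

Db-F-Ab has root Db, degree 1 in Db major, so I.
Gb-Bbb-Db: minor triad on Gb — chromatic; iv (borrowed from the parallel minor).
Eb-Gb-Bb-Db: root Eb is the supertonic; minor seventh chord there is ii7.
Eb-G-Bb-Db is the secondary dominant of V (dominant seventh chord on Eb): V7/V.
Ab-C-Eb: root Ab is the dominant; major triad there is V.
Db-F-Ab has root Db, degree 1 in Db major, so I.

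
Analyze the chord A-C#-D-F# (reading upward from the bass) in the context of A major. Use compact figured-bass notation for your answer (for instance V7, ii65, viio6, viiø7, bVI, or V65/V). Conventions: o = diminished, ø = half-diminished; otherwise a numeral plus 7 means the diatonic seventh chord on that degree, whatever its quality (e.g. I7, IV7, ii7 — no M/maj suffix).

IV43

The pitches D-F#-A-C# form a major seventh chord rooted on D.
D is scale degree 4 in A major, and a major seventh chord on that degree is written IV7.
With A in the bass the chord is in second inversion, so the figured bass is 43.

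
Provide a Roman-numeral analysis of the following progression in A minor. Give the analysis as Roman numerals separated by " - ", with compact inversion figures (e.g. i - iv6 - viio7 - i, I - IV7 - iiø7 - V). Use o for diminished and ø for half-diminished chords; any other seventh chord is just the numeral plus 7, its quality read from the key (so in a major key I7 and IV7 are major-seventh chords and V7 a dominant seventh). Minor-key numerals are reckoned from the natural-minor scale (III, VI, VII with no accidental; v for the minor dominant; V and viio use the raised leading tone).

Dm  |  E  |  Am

iv - V - i

Dm: root D is the subdominant; minor triad there is iv.
E: root E is the dominant; major triad there is V.
Am: minor triad on A = scale degree 1 → i.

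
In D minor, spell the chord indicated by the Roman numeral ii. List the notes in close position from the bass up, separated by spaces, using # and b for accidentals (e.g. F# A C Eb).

Scale degree 2 in D minor is E; here the chord built on it is altered to a minor triad. ii is the minor supertonic, borrowed from the parallel major (the Dorian ii).
So the chord is E-G-B.

E G B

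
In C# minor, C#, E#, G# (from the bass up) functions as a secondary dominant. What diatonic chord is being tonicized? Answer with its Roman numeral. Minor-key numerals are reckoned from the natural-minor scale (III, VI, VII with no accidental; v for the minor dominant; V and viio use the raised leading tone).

The chord is a major triad on C#.
A dominant resolves down a perfect fifth: C# → F#. In C# minor, F# is scale degree 4, i.e. iv.

iv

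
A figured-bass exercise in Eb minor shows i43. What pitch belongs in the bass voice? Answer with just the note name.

Bb

i in Eb minor has root Eb; the chord is Eb-Gb-Bb-Db.
The figure 43 means second inversion — the fifth is in the bass.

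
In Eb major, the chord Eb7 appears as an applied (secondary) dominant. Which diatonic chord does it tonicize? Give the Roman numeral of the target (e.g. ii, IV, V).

IV

The chord is a dominant seventh chord on Eb.
A dominant resolves down a perfect fifth: Eb → Ab. In Eb major, Ab is scale degree 4, i.e. IV.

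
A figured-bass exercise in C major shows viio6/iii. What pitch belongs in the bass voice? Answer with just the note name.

F#

The applied chord viio6/iii is rooted on D#: D#-F#-A.
The figure 6 means first inversion — the third is in the bass.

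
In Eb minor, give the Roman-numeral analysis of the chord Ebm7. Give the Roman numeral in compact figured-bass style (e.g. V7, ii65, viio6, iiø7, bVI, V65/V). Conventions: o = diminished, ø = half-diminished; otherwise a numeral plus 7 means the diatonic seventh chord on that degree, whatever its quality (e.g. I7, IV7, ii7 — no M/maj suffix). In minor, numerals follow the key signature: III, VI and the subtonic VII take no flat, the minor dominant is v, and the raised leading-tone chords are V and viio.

Stacked in thirds the chord is Eb-Gb-Bb-Db: a minor seventh chord on Eb.
Eb is scale degree 1 in Eb minor, and a minor seventh chord on that degree is written i7.

i7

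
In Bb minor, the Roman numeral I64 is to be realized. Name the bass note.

I in Bb minor has root Bb; the chord is Bb-D-F.
The figure 64 means second inversion — the fifth is in the bass.

F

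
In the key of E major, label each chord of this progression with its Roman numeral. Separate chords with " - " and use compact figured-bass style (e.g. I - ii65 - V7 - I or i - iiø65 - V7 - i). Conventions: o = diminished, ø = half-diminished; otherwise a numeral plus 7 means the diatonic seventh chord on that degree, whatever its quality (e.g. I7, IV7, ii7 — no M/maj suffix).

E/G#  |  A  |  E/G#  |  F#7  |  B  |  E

I6 - IV - I6 - V7/V - V - I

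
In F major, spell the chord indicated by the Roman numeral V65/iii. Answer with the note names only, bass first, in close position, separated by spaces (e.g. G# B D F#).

G# B D E

V65/iii is a secondary dominant — the dominant seventh of iii. iii in F major is A, so the applied chord's root is E, a perfect fifth above.
Building a dominant seventh chord on E gives E-G#-B-D.
The figured bass 65 indicates first inversion, placing the third (G#) in the bass: G#-B-D-E.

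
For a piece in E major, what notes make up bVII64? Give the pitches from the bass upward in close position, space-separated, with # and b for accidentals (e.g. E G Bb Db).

bVII64 is a major triad on the lowered seventh degree (the subtonic), borrowed from the parallel minor. In E major that root is D.
So the chord is D-F#-A.
With the 64 figure the chord is in second inversion; from the bass A upward in close position it reads A-D-F#.

A D F#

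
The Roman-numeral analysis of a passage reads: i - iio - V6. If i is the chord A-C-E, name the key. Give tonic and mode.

i is given as A-C-E — a minor triad with root A.
If A is scale degree 1 and the mode makes that degree carry a minor triad, the tonic is A and the mode is minor.

A minor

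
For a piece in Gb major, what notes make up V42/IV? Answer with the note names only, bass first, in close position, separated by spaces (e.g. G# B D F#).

Fb Gb Bb Db

V42/IV is a secondary dominant — the dominant seventh of IV. IV in Gb major is Cb, so the applied chord's root is Gb, a perfect fifth above.
Building a dominant seventh chord on Gb gives Gb-Bb-Db-Fb.
The figured bass 42 indicates third inversion, placing the seventh (Fb) in the bass: Fb-Gb-Bb-Db.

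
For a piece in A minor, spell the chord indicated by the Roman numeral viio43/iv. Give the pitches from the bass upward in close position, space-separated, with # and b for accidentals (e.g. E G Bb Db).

The slash marks an applied leading-tone chord: viio of iv. In A minor, iv is D, so the leading tone to it is C#, a half step below.
Building a fully diminished seventh chord on C# gives C#-E-G-Bb.
The figured bass 43 indicates second inversion, placing the fifth (G) in the bass: G-Bb-C#-E.

G Bb C# E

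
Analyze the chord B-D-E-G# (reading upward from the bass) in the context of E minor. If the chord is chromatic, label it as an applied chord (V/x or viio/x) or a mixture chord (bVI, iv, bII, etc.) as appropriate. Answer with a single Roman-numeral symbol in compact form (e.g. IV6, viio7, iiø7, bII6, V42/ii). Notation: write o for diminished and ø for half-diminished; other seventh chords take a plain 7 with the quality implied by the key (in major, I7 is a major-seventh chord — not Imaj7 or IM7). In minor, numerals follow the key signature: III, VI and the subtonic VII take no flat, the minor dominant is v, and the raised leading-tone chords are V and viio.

The pitches E-G#-B-D form a dominant seventh chord rooted on E.
E is not a diatonic chord root with this quality in E minor, but it lies a perfect fifth above A (iv), so the chord functions as an applied dominant of iv.
With B in the bass the chord is in second inversion, so the figured bass is 43.

V43/iv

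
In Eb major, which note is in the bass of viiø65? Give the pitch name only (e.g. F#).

viiø in Eb major has root D; the chord is D-F-Ab-C.
The figure 65 means first inversion — the third is in the bass.

F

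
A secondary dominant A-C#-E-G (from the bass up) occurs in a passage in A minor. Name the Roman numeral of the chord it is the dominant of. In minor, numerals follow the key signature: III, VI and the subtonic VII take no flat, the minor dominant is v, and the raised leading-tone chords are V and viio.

The chord is a dominant seventh chord on A.
A dominant resolves down a perfect fifth: A → D. In A minor, D is scale degree 4, i.e. iv.

iv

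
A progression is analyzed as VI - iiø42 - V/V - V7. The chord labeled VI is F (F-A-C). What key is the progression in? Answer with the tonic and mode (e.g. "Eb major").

A minor

VI is given as F-A-C — a major triad with root F.
If F is scale degree 6 and the mode makes that degree carry a major triad, the tonic is A and the mode is minor.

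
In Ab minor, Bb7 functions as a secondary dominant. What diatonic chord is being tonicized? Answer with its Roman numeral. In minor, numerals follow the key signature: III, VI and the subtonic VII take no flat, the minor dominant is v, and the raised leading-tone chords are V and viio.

V

The chord is a dominant seventh chord on Bb.
A dominant resolves down a perfect fifth: Bb → Eb. In Ab minor, Eb is scale degree 5, i.e. V.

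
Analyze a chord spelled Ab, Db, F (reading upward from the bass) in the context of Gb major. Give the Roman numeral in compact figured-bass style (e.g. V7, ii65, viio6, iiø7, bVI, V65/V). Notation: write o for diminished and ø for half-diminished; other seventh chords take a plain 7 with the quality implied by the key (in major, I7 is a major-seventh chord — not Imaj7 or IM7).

The pitches Db-F-Ab form a major triad rooted on Db.
Db is scale degree 5 in Gb major, and a major triad on that degree is written V.
With Ab in the bass the chord is in second inversion, so the figured bass is 64.

V64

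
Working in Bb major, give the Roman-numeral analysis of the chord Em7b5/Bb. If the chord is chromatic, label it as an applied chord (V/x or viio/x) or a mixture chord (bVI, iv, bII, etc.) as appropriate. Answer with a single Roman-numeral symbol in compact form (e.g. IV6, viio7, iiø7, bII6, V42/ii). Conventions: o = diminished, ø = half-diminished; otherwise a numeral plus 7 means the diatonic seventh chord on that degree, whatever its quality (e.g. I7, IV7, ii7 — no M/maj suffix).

Stacked in thirds the chord is E-G-Bb-D: a half-diminished seventh chord on E.
E sits a half step below F (V in Bb major); a diminished chord there is the applied leading-tone chord of V.
With Bb in the bass the chord is in second inversion, so the figured bass is 43.

viiø43/V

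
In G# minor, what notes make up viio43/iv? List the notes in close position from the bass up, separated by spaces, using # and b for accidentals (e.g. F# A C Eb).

The slash marks an applied leading-tone chord: viio of iv. In G# minor, iv is C#, so the leading tone to it is B#, a half step below.
Building a fully diminished seventh chord on B# gives B#-D#-F#-A.
With the 43 figure the chord is in second inversion; from the bass F# upward in close position it reads F#-A-B#-D#.

F# A B# D#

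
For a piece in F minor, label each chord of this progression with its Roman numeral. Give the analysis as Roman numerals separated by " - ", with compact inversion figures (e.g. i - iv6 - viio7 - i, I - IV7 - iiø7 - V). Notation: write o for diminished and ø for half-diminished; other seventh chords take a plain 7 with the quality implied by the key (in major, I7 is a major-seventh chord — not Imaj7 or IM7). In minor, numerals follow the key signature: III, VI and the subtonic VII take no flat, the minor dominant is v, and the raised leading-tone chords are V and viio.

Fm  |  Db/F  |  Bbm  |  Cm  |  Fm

Fm: root F is the tonic; minor triad there is i.
Db/F: root Db is the submediant; major triad there is VI6.
Bbm: minor triad on Bb = scale degree 4 → iv.
Cm has root C, degree 5 in F minor, so v.
Fm has root F, degree 1 in F minor, so i.

i - VI6 - iv - v - i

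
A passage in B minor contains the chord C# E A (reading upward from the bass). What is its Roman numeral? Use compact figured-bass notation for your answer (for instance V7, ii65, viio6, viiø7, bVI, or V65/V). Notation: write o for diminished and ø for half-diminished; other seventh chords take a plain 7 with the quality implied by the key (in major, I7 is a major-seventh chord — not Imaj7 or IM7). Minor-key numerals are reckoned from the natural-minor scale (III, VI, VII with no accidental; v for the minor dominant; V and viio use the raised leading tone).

Stacked in thirds the chord is A-C#-E: a major triad on A.
In B minor, A is the subtonic; the diatonic major triad there is VII.
With C# in the bass the chord is in first inversion, so the figured bass is 6.

VII6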